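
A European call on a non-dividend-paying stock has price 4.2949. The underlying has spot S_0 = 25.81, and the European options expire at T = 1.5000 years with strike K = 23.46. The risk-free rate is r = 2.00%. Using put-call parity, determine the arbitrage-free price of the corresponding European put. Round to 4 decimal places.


Answer: Put price = 1.2516

Derivation:
Put-call parity: C - P = S_0 * exp(-qT) - K * exp(-rT).
S_0 * exp(-qT) = 25.8100 * 1.00000000 = 25.81000000
K * exp(-rT) = 23.4600 * 0.97044553 = 22.76665222
P = C - S*exp(-qT) + K*exp(-rT)
P = 4.2949 - 25.81000000 + 22.76665222 = 1.2516


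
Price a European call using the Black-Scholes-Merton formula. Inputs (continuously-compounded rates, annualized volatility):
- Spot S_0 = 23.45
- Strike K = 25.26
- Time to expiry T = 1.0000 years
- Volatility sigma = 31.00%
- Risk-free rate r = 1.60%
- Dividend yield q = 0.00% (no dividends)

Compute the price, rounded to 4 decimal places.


Answer: Price = 2.3229

Derivation:
d1 = (ln(S/K) + (r - q + 0.5*sigma^2) * T) / (sigma * sqrt(T)) = -0.03323104
d2 = d1 - sigma * sqrt(T) = -0.34323104
exp(-rT) = 0.98412732; exp(-qT) = 1.00000000
C = S_0 * exp(-qT) * N(d1) - K * exp(-rT) * N(d2)
N(d1) = 0.48674517; N(d2) = 0.36571233
C = 23.4500 * 1.00000000 * 0.48674517 - 25.2600 * 0.98412732 * 0.36571233 = 2.3229


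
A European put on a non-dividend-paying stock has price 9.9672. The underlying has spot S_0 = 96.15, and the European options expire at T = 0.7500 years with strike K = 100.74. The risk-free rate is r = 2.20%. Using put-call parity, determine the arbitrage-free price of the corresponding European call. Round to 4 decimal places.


Put-call parity: C - P = S_0 * exp(-qT) - K * exp(-rT).
S_0 * exp(-qT) = 96.1500 * 1.00000000 = 96.15000000
K * exp(-rT) = 100.7400 * 0.98363538 = 99.09142812
C = P + S*exp(-qT) - K*exp(-rT)
C = 9.9672 + 96.15000000 - 99.09142812 = 7.0258

Answer: Call price = 7.0258


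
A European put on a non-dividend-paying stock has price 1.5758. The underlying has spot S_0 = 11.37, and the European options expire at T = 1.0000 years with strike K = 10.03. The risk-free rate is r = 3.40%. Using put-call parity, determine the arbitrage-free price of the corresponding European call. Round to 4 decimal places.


Put-call parity: C - P = S_0 * exp(-qT) - K * exp(-rT).
S_0 * exp(-qT) = 11.3700 * 1.00000000 = 11.37000000
K * exp(-rT) = 10.0300 * 0.96657150 = 9.69471219
C = P + S*exp(-qT) - K*exp(-rT)
C = 1.5758 + 11.37000000 - 9.69471219 = 3.2511

Answer: Call price = 3.2511


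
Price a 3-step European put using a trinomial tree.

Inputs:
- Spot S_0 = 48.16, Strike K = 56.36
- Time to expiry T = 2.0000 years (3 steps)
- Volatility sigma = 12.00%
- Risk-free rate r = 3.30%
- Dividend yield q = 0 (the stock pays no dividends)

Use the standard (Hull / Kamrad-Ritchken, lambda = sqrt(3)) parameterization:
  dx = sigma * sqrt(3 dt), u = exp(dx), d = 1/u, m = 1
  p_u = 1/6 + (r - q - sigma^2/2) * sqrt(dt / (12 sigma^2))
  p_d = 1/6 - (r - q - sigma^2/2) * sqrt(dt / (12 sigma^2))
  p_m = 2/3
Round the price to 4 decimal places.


Answer: Price = V(0,0) = 6.0488

Derivation:
dt = T/N = 0.666667; dx = sigma*sqrt(3*dt) = 0.169706
u = exp(dx) = 1.184956; d = 1/u = 0.843913
p_u = 0.217343, p_m = 0.666667, p_d = 0.115991
Discount per step: exp(-r*dt) = 0.978240
Stock lattice S(k, j) with j the centered position index:
  k=0: S(0,+0) = 48.1600
  k=1: S(1,-1) = 40.6429; S(1,+0) = 48.1600; S(1,+1) = 57.0675
  k=2: S(2,-2) = 34.2990; S(2,-1) = 40.6429; S(2,+0) = 48.1600; S(2,+1) = 57.0675; S(2,+2) = 67.6225
  k=3: S(3,-3) = 28.9454; S(3,-2) = 34.2990; S(3,-1) = 40.6429; S(3,+0) = 48.1600; S(3,+1) = 57.0675; S(3,+2) = 67.6225; S(3,+3) = 80.1296
Terminal payoffs V(N, j) = max(K - S_T, 0):
  V(3,-3) = 27.414582; V(3,-2) = 22.060954; V(3,-1) = 15.717140; V(3,+0) = 8.200000; V(3,+1) = 0.000000; V(3,+2) = 0.000000; V(3,+3) = 0.000000
Backward induction: V(k, j) = exp(-r*dt) * [p_u * V(k+1, j+1) + p_m * V(k+1, j) + p_d * V(k+1, j-1)]
  V(2,-2) = exp(-r*dt) * [p_u*15.717140 + p_m*22.060954 + p_d*27.414582] = 20.839592
  V(2,-1) = exp(-r*dt) * [p_u*8.200000 + p_m*15.717140 + p_d*22.060954] = 14.496707
  V(2,+0) = exp(-r*dt) * [p_u*0.000000 + p_m*8.200000 + p_d*15.717140] = 7.131086
  V(2,+1) = exp(-r*dt) * [p_u*0.000000 + p_m*0.000000 + p_d*8.200000] = 0.930427
  V(2,+2) = exp(-r*dt) * [p_u*0.000000 + p_m*0.000000 + p_d*0.000000] = 0.000000
  V(1,-1) = exp(-r*dt) * [p_u*7.131086 + p_m*14.496707 + p_d*20.839592] = 13.334939
  V(1,+0) = exp(-r*dt) * [p_u*0.930427 + p_m*7.131086 + p_d*14.496707] = 6.493326
  V(1,+1) = exp(-r*dt) * [p_u*0.000000 + p_m*0.930427 + p_d*7.131086] = 1.415929
  V(0,+0) = exp(-r*dt) * [p_u*1.415929 + p_m*6.493326 + p_d*13.334939] = 6.048806


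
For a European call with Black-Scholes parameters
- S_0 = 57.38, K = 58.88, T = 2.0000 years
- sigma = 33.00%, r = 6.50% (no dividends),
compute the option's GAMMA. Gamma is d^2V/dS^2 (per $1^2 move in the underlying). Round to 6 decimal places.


Answer: Gamma = 0.013423

Derivation:
d1 = 0.4566074246; d2 = -0.0100830510
phi(d1) = 0.3594487384; exp(-qT) = 1.0000000000; exp(-rT) = 0.8780954309
Gamma = exp(-qT) * phi(d1) / (S * sigma * sqrt(T)) = 1.0000000000 * 0.3594487384 / (57.3800 * 0.3300 * 1.4142135624) = 0.013423


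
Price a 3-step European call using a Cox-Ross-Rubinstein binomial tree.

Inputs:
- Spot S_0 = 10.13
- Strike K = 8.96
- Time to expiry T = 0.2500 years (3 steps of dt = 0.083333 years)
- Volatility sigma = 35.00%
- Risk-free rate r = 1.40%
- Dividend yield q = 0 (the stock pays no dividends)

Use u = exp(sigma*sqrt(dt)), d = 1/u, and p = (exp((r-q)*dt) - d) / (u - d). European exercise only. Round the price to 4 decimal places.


Answer: Price = V(0,0) = 1.4079

Derivation:
dt = T/N = 0.083333
u = exp(sigma*sqrt(dt)) = 1.106317; d = 1/u = 0.903900
p = (exp((r-q)*dt) - d) / (u - d) = 0.480529
Discount per step: exp(-r*dt) = 0.998834
Stock lattice S(k, i) with i counting down-moves:
  k=0: S(0,0) = 10.1300
  k=1: S(1,0) = 11.2070; S(1,1) = 9.1565
  k=2: S(2,0) = 12.3985; S(2,1) = 10.1300; S(2,2) = 8.2766
  k=3: S(3,0) = 13.7166; S(3,1) = 11.2070; S(3,2) = 9.1565; S(3,3) = 7.4812
Terminal payoffs V(N, i) = max(S_T - K, 0):
  V(3,0) = 4.756647; V(3,1) = 2.246989; V(3,2) = 0.196509; V(3,3) = 0.000000
Backward induction: V(k, i) = exp(-r*dt) * [p * V(k+1, i) + (1-p) * V(k+1, i+1)].
  V(2,0) = exp(-r*dt) * [p*4.756647 + (1-p)*2.246989] = 3.448928
  V(2,1) = exp(-r*dt) * [p*2.246989 + (1-p)*0.196509] = 1.180447
  V(2,2) = exp(-r*dt) * [p*0.196509 + (1-p)*0.000000] = 0.094318
  V(1,0) = exp(-r*dt) * [p*3.448928 + (1-p)*1.180447] = 2.267871
  V(1,1) = exp(-r*dt) * [p*1.180447 + (1-p)*0.094318] = 0.615517
  V(0,0) = exp(-r*dt) * [p*2.267871 + (1-p)*0.615517] = 1.407878


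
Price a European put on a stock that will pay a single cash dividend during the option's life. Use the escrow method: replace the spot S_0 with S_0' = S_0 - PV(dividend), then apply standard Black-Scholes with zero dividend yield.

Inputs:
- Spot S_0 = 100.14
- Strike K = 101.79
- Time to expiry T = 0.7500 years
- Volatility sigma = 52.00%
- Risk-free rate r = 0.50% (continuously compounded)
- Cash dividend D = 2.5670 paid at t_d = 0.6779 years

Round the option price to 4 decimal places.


Answer: Price = 19.7023

Derivation:
PV(D) = D * exp(-r * t_d) = 2.5670 * 0.99661624 = 2.55831388
S_0' = S_0 - PV(D) = 100.1400 - 2.55831388 = 97.58168612
d1 = (ln(S_0'/K) + (r + sigma^2/2)*T) / (sigma*sqrt(T)) = 0.13973645
d2 = d1 - sigma*sqrt(T) = -0.31059676
exp(-rT) = 0.99625702
N(-d1) = 0.44443411; N(-d2) = 0.62194640
P = K * exp(-rT) * N(-d2) - S_0' * N(-d1) = 101.7900 * 0.99625702 * 0.62194640 - 97.58168612 * 0.44443411 = 19.7023


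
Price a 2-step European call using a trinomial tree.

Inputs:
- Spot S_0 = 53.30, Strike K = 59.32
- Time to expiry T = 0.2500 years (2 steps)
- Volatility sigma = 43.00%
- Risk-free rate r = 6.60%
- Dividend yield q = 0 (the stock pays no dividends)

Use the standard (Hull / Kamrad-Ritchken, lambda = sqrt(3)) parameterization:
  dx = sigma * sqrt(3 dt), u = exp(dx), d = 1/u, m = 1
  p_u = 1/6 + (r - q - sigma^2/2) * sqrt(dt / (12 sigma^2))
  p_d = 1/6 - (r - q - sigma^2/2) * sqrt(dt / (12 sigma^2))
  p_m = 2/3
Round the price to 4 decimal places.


Answer: Price = V(0,0) = 2.8938

Derivation:
dt = T/N = 0.125000; dx = sigma*sqrt(3*dt) = 0.263320
u = exp(dx) = 1.301243; d = 1/u = 0.768496
p_u = 0.160389, p_m = 0.666667, p_d = 0.172945
Discount per step: exp(-r*dt) = 0.991784
Stock lattice S(k, j) with j the centered position index:
  k=0: S(0,+0) = 53.3000
  k=1: S(1,-1) = 40.9608; S(1,+0) = 53.3000; S(1,+1) = 69.3563
  k=2: S(2,-2) = 31.4782; S(2,-1) = 40.9608; S(2,+0) = 53.3000; S(2,+1) = 69.3563; S(2,+2) = 90.2494
Terminal payoffs V(N, j) = max(S_T - K, 0):
  V(2,-2) = 0.000000; V(2,-1) = 0.000000; V(2,+0) = 0.000000; V(2,+1) = 10.036265; V(2,+2) = 30.929371
Backward induction: V(k, j) = exp(-r*dt) * [p_u * V(k+1, j+1) + p_m * V(k+1, j) + p_d * V(k+1, j-1)]
  V(1,-1) = exp(-r*dt) * [p_u*0.000000 + p_m*0.000000 + p_d*0.000000] = 0.000000
  V(1,+0) = exp(-r*dt) * [p_u*10.036265 + p_m*0.000000 + p_d*0.000000] = 1.596478
  V(1,+1) = exp(-r*dt) * [p_u*30.929371 + p_m*10.036265 + p_d*0.000000] = 11.555834
  V(0,+0) = exp(-r*dt) * [p_u*11.555834 + p_m*1.596478 + p_d*0.000000] = 2.893771


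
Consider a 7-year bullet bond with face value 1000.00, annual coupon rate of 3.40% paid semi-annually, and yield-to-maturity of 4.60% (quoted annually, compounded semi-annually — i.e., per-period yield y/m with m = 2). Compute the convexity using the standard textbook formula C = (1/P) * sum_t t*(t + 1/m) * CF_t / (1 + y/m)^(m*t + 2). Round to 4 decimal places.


Answer: Convexity = 43.1251

Derivation:
Coupon per period c = face * coupon_rate / m = 17.000000
Periods per year m = 2; per-period yield y/m = 0.023000
Number of cashflows N = 14
Cashflows (t years, CF_t, discount factor 1/(1+y/m)^(m*t), PV):
  t = 0.5000: CF_t = 17.000000, DF = 0.977517, PV = 16.617791
  t = 1.0000: CF_t = 17.000000, DF = 0.955540, PV = 16.244175
  t = 1.5000: CF_t = 17.000000, DF = 0.934056, PV = 15.878959
  t = 2.0000: CF_t = 17.000000, DF = 0.913056, PV = 15.521954
  t = 2.5000: CF_t = 17.000000, DF = 0.892528, PV = 15.172975
  t = 3.0000: CF_t = 17.000000, DF = 0.872461, PV = 14.831843
  t = 3.5000: CF_t = 17.000000, DF = 0.852846, PV = 14.498380
  t = 4.0000: CF_t = 17.000000, DF = 0.833671, PV = 14.172415
  t = 4.5000: CF_t = 17.000000, DF = 0.814928, PV = 13.853778
  t = 5.0000: CF_t = 17.000000, DF = 0.796606, PV = 13.542305
  t = 5.5000: CF_t = 17.000000, DF = 0.778696, PV = 13.237835
  t = 6.0000: CF_t = 17.000000, DF = 0.761189, PV = 12.940210
  t = 6.5000: CF_t = 17.000000, DF = 0.744075, PV = 12.649276
  t = 7.0000: CF_t = 1017.000000, DF = 0.727346, PV = 739.711007
Price P = sum_t PV_t = 928.872902
Convexity numerator sum_t t*(t + 1/m) * CF_t / (1+y/m)^(m*t + 2):
  t = 0.5000: term = 7.939479
  t = 1.0000: term = 23.282931
  t = 1.5000: term = 45.518926
  t = 2.0000: term = 74.159215
  t = 2.5000: term = 108.737852
  t = 3.0000: term = 148.810354
  t = 3.5000: term = 193.952889
  t = 4.0000: term = 243.761486
  t = 4.5000: term = 297.851279
  t = 5.0000: term = 355.855769
  t = 5.5000: term = 417.426122
  t = 6.0000: term = 482.230479
  t = 6.5000: term = 549.953300
  t = 7.0000: term = 37108.219508
Convexity = (1/P) * sum = 40057.699589 / 928.872902 = 43.125060


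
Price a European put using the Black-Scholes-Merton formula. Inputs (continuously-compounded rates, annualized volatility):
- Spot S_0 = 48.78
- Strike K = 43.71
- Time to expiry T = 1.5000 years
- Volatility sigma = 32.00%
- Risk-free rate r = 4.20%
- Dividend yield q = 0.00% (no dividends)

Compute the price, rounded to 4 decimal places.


d1 = (ln(S/K) + (r - q + 0.5*sigma^2) * T) / (sigma * sqrt(T)) = 0.63672313
d2 = d1 - sigma * sqrt(T) = 0.24480477
exp(-rT) = 0.93894347; exp(-qT) = 1.00000000
P = K * exp(-rT) * N(-d2) - S_0 * exp(-qT) * N(-d1)
N(-d1) = 0.26215260; N(-d2) = 0.40330380
P = 43.7100 * 0.93894347 * 0.40330380 - 48.7800 * 1.00000000 * 0.26215260 = 3.7643

Answer: Price = 3.7643


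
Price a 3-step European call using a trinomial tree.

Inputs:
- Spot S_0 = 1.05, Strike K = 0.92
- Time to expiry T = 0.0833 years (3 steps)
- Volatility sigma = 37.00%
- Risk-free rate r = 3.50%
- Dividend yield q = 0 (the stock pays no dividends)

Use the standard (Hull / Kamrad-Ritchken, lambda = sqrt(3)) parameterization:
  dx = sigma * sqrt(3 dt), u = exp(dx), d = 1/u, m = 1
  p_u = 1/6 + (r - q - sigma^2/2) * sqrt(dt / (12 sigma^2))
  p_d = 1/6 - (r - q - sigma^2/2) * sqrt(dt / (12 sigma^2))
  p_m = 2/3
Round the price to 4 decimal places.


dt = T/N = 0.027767; dx = sigma*sqrt(3*dt) = 0.106788
u = exp(dx) = 1.112699; d = 1/u = 0.898716
p_u = 0.162318, p_m = 0.666667, p_d = 0.171015
Discount per step: exp(-r*dt) = 0.999029
Stock lattice S(k, j) with j the centered position index:
  k=0: S(0,+0) = 1.0500
  k=1: S(1,-1) = 0.9437; S(1,+0) = 1.0500; S(1,+1) = 1.1683
  k=2: S(2,-2) = 0.8481; S(2,-1) = 0.9437; S(2,+0) = 1.0500; S(2,+1) = 1.1683; S(2,+2) = 1.3000
  k=3: S(3,-3) = 0.7622; S(3,-2) = 0.8481; S(3,-1) = 0.9437; S(3,+0) = 1.0500; S(3,+1) = 1.1683; S(3,+2) = 1.3000; S(3,+3) = 1.4465
Terminal payoffs V(N, j) = max(S_T - K, 0):
  V(3,-3) = 0.000000; V(3,-2) = 0.000000; V(3,-1) = 0.023652; V(3,+0) = 0.130000; V(3,+1) = 0.248334; V(3,+2) = 0.380004; V(3,+3) = 0.526512
Backward induction: V(k, j) = exp(-r*dt) * [p_u * V(k+1, j+1) + p_m * V(k+1, j) + p_d * V(k+1, j-1)]
  V(2,-2) = exp(-r*dt) * [p_u*0.023652 + p_m*0.000000 + p_d*0.000000] = 0.003835
  V(2,-1) = exp(-r*dt) * [p_u*0.130000 + p_m*0.023652 + p_d*0.000000] = 0.036833
  V(2,+0) = exp(-r*dt) * [p_u*0.248334 + p_m*0.130000 + p_d*0.023652] = 0.130893
  V(2,+1) = exp(-r*dt) * [p_u*0.380004 + p_m*0.248334 + p_d*0.130000] = 0.249227
  V(2,+2) = exp(-r*dt) * [p_u*0.526512 + p_m*0.380004 + p_d*0.248334] = 0.380897
  V(1,-1) = exp(-r*dt) * [p_u*0.130893 + p_m*0.036833 + p_d*0.003835] = 0.046413
  V(1,+0) = exp(-r*dt) * [p_u*0.249227 + p_m*0.130893 + p_d*0.036833] = 0.133885
  V(1,+1) = exp(-r*dt) * [p_u*0.380897 + p_m*0.249227 + p_d*0.130893] = 0.250119
  V(0,+0) = exp(-r*dt) * [p_u*0.250119 + p_m*0.133885 + p_d*0.046413] = 0.137659

Answer: Price = V(0,0) = 0.1377


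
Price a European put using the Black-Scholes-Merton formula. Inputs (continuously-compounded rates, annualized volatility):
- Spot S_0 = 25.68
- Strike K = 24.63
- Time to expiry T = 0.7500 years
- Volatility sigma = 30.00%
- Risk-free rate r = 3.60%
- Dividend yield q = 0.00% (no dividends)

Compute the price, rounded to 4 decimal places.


Answer: Price = 1.8018

Derivation:
d1 = (ln(S/K) + (r - q + 0.5*sigma^2) * T) / (sigma * sqrt(T)) = 0.39451216
d2 = d1 - sigma * sqrt(T) = 0.13470454
exp(-rT) = 0.97336124; exp(-qT) = 1.00000000
P = K * exp(-rT) * N(-d2) - S_0 * exp(-qT) * N(-d1)
N(-d1) = 0.34660147; N(-d2) = 0.44642274
P = 24.6300 * 0.97336124 * 0.44642274 - 25.6800 * 1.00000000 * 0.34660147 = 1.8018


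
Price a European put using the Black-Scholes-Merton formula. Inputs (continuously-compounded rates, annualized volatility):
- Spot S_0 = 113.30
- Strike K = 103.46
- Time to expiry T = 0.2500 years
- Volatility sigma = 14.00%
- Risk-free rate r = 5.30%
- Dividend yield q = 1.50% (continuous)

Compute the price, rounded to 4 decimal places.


d1 = (ln(S/K) + (r - q + 0.5*sigma^2) * T) / (sigma * sqrt(T)) = 1.46863005
d2 = d1 - sigma * sqrt(T) = 1.39863005
exp(-rT) = 0.98683739; exp(-qT) = 0.99625702
P = K * exp(-rT) * N(-d2) - S_0 * exp(-qT) * N(-d1)
N(-d1) = 0.07096658; N(-d2) = 0.08096198
P = 103.4600 * 0.98683739 * 0.08096198 - 113.3000 * 0.99625702 * 0.07096658 = 0.2557

Answer: Price = 0.2557


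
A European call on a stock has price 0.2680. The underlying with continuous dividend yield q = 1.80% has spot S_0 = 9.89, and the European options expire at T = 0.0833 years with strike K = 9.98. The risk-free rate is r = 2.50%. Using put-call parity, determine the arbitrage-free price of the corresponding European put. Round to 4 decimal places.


Answer: Put price = 0.3521

Derivation:
Put-call parity: C - P = S_0 * exp(-qT) - K * exp(-rT).
S_0 * exp(-qT) = 9.8900 * 0.99850172 = 9.87518205
K * exp(-rT) = 9.9800 * 0.99791967 = 9.95923828
P = C - S*exp(-qT) + K*exp(-rT)
P = 0.2680 - 9.87518205 + 9.95923828 = 0.3521


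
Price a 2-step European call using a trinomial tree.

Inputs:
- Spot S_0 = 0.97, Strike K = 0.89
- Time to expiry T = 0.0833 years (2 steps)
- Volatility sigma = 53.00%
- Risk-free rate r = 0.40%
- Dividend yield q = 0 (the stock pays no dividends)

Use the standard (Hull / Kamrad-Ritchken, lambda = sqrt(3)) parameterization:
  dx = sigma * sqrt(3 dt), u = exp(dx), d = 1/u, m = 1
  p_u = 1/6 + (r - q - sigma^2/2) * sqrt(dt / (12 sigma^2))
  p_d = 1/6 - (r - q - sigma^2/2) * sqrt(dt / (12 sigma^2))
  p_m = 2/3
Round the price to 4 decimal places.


dt = T/N = 0.041650; dx = sigma*sqrt(3*dt) = 0.187346
u = exp(dx) = 1.206044; d = 1/u = 0.829157
p_u = 0.151499, p_m = 0.666667, p_d = 0.181834
Discount per step: exp(-r*dt) = 0.999833
Stock lattice S(k, j) with j the centered position index:
  k=0: S(0,+0) = 0.9700
  k=1: S(1,-1) = 0.8043; S(1,+0) = 0.9700; S(1,+1) = 1.1699
  k=2: S(2,-2) = 0.6669; S(2,-1) = 0.8043; S(2,+0) = 0.9700; S(2,+1) = 1.1699; S(2,+2) = 1.4109
Terminal payoffs V(N, j) = max(S_T - K, 0):
  V(2,-2) = 0.000000; V(2,-1) = 0.000000; V(2,+0) = 0.080000; V(2,+1) = 0.279863; V(2,+2) = 0.520907
Backward induction: V(k, j) = exp(-r*dt) * [p_u * V(k+1, j+1) + p_m * V(k+1, j) + p_d * V(k+1, j-1)]
  V(1,-1) = exp(-r*dt) * [p_u*0.080000 + p_m*0.000000 + p_d*0.000000] = 0.012118
  V(1,+0) = exp(-r*dt) * [p_u*0.279863 + p_m*0.080000 + p_d*0.000000] = 0.095716
  V(1,+1) = exp(-r*dt) * [p_u*0.520907 + p_m*0.279863 + p_d*0.080000] = 0.279992
  V(0,+0) = exp(-r*dt) * [p_u*0.279992 + p_m*0.095716 + p_d*0.012118] = 0.108415

Answer: Price = V(0,0) = 0.1084


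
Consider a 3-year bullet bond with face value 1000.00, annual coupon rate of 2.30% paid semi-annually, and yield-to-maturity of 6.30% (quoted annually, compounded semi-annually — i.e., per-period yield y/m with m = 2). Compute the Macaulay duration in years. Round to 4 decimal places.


Coupon per period c = face * coupon_rate / m = 11.500000
Periods per year m = 2; per-period yield y/m = 0.031500
Number of cashflows N = 6
Cashflows (t years, CF_t, discount factor 1/(1+y/m)^(m*t), PV):
  t = 0.5000: CF_t = 11.500000, DF = 0.969462, PV = 11.148812
  t = 1.0000: CF_t = 11.500000, DF = 0.939856, PV = 10.808349
  t = 1.5000: CF_t = 11.500000, DF = 0.911155, PV = 10.478283
  t = 2.0000: CF_t = 11.500000, DF = 0.883330, PV = 10.158297
  t = 2.5000: CF_t = 11.500000, DF = 0.856355, PV = 9.848083
  t = 3.0000: CF_t = 1011.500000, DF = 0.830204, PV = 839.750930
Price P = sum_t PV_t = 892.192754
Macaulay numerator sum_t t * PV_t:
  t * PV_t at t = 0.5000: 5.574406
  t * PV_t at t = 1.0000: 10.808349
  t * PV_t at t = 1.5000: 15.717425
  t * PV_t at t = 2.0000: 20.316594
  t * PV_t at t = 2.5000: 24.620206
  t * PV_t at t = 3.0000: 2519.252789
Macaulay duration D = (sum_t t * PV_t) / P = 2596.289770 / 892.192754 = 2.910010

Answer: Macaulay duration = 2.9100 years


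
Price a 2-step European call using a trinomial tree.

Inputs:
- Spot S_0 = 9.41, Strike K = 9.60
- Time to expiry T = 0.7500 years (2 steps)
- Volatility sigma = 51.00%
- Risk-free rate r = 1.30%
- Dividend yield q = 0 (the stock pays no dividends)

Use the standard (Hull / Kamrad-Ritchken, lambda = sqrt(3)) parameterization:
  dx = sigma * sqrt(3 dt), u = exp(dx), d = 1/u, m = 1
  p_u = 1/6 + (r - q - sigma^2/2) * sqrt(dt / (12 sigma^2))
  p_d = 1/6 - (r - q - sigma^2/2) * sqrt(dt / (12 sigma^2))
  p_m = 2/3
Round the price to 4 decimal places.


Answer: Price = V(0,0) = 1.3786

Derivation:
dt = T/N = 0.375000; dx = sigma*sqrt(3*dt) = 0.540937
u = exp(dx) = 1.717615; d = 1/u = 0.582203
p_u = 0.126095, p_m = 0.666667, p_d = 0.207239
Discount per step: exp(-r*dt) = 0.995137
Stock lattice S(k, j) with j the centered position index:
  k=0: S(0,+0) = 9.4100
  k=1: S(1,-1) = 5.4785; S(1,+0) = 9.4100; S(1,+1) = 16.1628
  k=2: S(2,-2) = 3.1896; S(2,-1) = 5.4785; S(2,+0) = 9.4100; S(2,+1) = 16.1628; S(2,+2) = 27.7614
Terminal payoffs V(N, j) = max(S_T - K, 0):
  V(2,-2) = 0.000000; V(2,-1) = 0.000000; V(2,+0) = 0.000000; V(2,+1) = 6.562757; V(2,+2) = 18.161393
Backward induction: V(k, j) = exp(-r*dt) * [p_u * V(k+1, j+1) + p_m * V(k+1, j) + p_d * V(k+1, j-1)]
  V(1,-1) = exp(-r*dt) * [p_u*0.000000 + p_m*0.000000 + p_d*0.000000] = 0.000000
  V(1,+0) = exp(-r*dt) * [p_u*6.562757 + p_m*0.000000 + p_d*0.000000] = 0.823504
  V(1,+1) = exp(-r*dt) * [p_u*18.161393 + p_m*6.562757 + p_d*0.000000] = 6.632813
  V(0,+0) = exp(-r*dt) * [p_u*6.632813 + p_m*0.823504 + p_d*0.000000] = 1.378628


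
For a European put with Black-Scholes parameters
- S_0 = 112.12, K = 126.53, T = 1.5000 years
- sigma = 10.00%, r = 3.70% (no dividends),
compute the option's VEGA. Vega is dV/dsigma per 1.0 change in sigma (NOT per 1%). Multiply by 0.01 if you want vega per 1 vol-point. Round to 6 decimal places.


d1 = -0.4728307851; d2 = -0.5953052722
phi(d1) = 0.3567489347; exp(-qT) = 1.0000000000; exp(-rT) = 0.9460120237
Vega = S * exp(-qT) * phi(d1) * sqrt(T) = 112.1200 * 1.0000000000 * 0.3567489347 * 1.2247448714 = 48.988191

Answer: Vega = 48.988191


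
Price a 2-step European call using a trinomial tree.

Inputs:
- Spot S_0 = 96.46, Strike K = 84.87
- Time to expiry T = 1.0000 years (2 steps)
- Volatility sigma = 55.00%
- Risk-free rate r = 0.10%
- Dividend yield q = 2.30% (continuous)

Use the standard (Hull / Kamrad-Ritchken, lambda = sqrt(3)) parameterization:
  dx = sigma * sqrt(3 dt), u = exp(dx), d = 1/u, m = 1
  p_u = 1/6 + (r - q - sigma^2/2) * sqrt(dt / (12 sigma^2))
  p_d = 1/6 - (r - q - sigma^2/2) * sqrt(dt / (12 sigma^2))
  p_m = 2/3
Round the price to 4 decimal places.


Answer: Price = V(0,0) = 22.9135

Derivation:
dt = T/N = 0.500000; dx = sigma*sqrt(3*dt) = 0.673610
u = exp(dx) = 1.961304; d = 1/u = 0.509865
p_u = 0.102368, p_m = 0.666667, p_d = 0.230966
Discount per step: exp(-r*dt) = 0.999500
Stock lattice S(k, j) with j the centered position index:
  k=0: S(0,+0) = 96.4600
  k=1: S(1,-1) = 49.1816; S(1,+0) = 96.4600; S(1,+1) = 189.1874
  k=2: S(2,-2) = 25.0759; S(2,-1) = 49.1816; S(2,+0) = 96.4600; S(2,+1) = 189.1874; S(2,+2) = 371.0541
Terminal payoffs V(N, j) = max(S_T - K, 0):
  V(2,-2) = 0.000000; V(2,-1) = 0.000000; V(2,+0) = 11.590000; V(2,+1) = 104.317407; V(2,+2) = 286.184063
Backward induction: V(k, j) = exp(-r*dt) * [p_u * V(k+1, j+1) + p_m * V(k+1, j) + p_d * V(k+1, j-1)]
  V(1,-1) = exp(-r*dt) * [p_u*11.590000 + p_m*0.000000 + p_d*0.000000] = 1.185847
  V(1,+0) = exp(-r*dt) * [p_u*104.317407 + p_m*11.590000 + p_d*0.000000] = 18.396185
  V(1,+1) = exp(-r*dt) * [p_u*286.184063 + p_m*104.317407 + p_d*11.590000] = 101.467049
  V(0,+0) = exp(-r*dt) * [p_u*101.467049 + p_m*18.396185 + p_d*1.185847] = 22.913488


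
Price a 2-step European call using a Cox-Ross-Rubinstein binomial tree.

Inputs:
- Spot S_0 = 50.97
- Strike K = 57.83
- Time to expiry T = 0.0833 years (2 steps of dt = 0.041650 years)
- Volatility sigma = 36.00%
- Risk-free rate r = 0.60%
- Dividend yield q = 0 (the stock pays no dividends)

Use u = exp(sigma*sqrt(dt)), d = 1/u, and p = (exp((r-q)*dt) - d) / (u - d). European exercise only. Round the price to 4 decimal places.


Answer: Price = V(0,0) = 0.2820

Derivation:
dt = T/N = 0.041650
u = exp(sigma*sqrt(dt)) = 1.076236; d = 1/u = 0.929164
p = (exp((r-q)*dt) - d) / (u - d) = 0.483340
Discount per step: exp(-r*dt) = 0.999750
Stock lattice S(k, i) with i counting down-moves:
  k=0: S(0,0) = 50.9700
  k=1: S(1,0) = 54.8558; S(1,1) = 47.3595
  k=2: S(2,0) = 59.0378; S(2,1) = 50.9700; S(2,2) = 44.0047
Terminal payoffs V(N, i) = max(S_T - K, 0):
  V(2,0) = 1.207758; V(2,1) = 0.000000; V(2,2) = 0.000000
Backward induction: V(k, i) = exp(-r*dt) * [p * V(k+1, i) + (1-p) * V(k+1, i+1)].
  V(1,0) = exp(-r*dt) * [p*1.207758 + (1-p)*0.000000] = 0.583612
  V(1,1) = exp(-r*dt) * [p*0.000000 + (1-p)*0.000000] = 0.000000
  V(0,0) = exp(-r*dt) * [p*0.583612 + (1-p)*0.000000] = 0.282013


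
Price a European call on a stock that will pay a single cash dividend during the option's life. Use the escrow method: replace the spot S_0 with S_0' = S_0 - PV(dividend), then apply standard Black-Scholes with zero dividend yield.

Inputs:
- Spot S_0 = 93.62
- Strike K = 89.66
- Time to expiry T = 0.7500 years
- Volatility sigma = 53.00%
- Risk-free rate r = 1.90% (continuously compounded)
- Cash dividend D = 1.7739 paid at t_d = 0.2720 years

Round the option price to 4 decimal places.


Answer: Price = 18.1472

Derivation:
PV(D) = D * exp(-r * t_d) = 1.7739 * 0.99484533 = 1.76475613
S_0' = S_0 - PV(D) = 93.6200 - 1.76475613 = 91.85524387
d1 = (ln(S_0'/K) + (r + sigma^2/2)*T) / (sigma*sqrt(T)) = 0.31324338
d2 = d1 - sigma*sqrt(T) = -0.14575009
exp(-rT) = 0.98585105
N(d1) = 0.62295212; N(d2) = 0.44205934
C = S_0' * N(d1) - K * exp(-rT) * N(d2) = 91.85524387 * 0.62295212 - 89.6600 * 0.98585105 * 0.44205934 = 18.1472


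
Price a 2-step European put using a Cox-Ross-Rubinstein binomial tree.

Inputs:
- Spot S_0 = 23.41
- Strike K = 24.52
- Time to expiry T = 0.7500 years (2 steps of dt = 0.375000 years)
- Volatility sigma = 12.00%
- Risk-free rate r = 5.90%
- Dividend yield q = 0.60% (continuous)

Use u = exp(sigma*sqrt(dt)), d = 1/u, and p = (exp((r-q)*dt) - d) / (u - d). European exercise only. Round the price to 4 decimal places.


dt = T/N = 0.375000
u = exp(sigma*sqrt(dt)) = 1.076252; d = 1/u = 0.929150
p = (exp((r-q)*dt) - d) / (u - d) = 0.618099
Discount per step: exp(-r*dt) = 0.978118
Stock lattice S(k, i) with i counting down-moves:
  k=0: S(0,0) = 23.4100
  k=1: S(1,0) = 25.1951; S(1,1) = 21.7514
  k=2: S(2,0) = 27.1162; S(2,1) = 23.4100; S(2,2) = 20.2103
Terminal payoffs V(N, i) = max(K - S_T, 0):
  V(2,0) = 0.000000; V(2,1) = 1.110000; V(2,2) = 4.309669
Backward induction: V(k, i) = exp(-r*dt) * [p * V(k+1, i) + (1-p) * V(k+1, i+1)].
  V(1,0) = exp(-r*dt) * [p*0.000000 + (1-p)*1.110000] = 0.414634
  V(1,1) = exp(-r*dt) * [p*1.110000 + (1-p)*4.309669] = 2.280928
  V(0,0) = exp(-r*dt) * [p*0.414634 + (1-p)*2.280928] = 1.102704

Answer: Price = V(0,0) = 1.1027


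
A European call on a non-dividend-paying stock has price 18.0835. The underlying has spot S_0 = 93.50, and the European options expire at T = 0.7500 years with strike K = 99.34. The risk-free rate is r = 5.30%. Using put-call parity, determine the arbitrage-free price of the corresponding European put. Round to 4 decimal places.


Answer: Put price = 20.0522

Derivation:
Put-call parity: C - P = S_0 * exp(-qT) - K * exp(-rT).
S_0 * exp(-qT) = 93.5000 * 1.00000000 = 93.50000000
K * exp(-rT) = 99.3400 * 0.96102967 = 95.46868707
P = C - S*exp(-qT) + K*exp(-rT)
P = 18.0835 - 93.50000000 + 95.46868707 = 20.0522


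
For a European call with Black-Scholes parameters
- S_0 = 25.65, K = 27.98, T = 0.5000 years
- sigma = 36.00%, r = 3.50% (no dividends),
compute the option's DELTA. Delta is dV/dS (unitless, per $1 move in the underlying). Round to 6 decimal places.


Answer: Delta = 0.442145

Derivation:
d1 = -0.1455319943; d2 = -0.4000904355
phi(d1) = 0.3947398598; exp(-qT) = 1.0000000000; exp(-rT) = 0.9826522357
N(d1) = 0.4421454284
Delta = exp(-qT) * N(d1) = 1.0000000000 * 0.4421454284 = 0.442145


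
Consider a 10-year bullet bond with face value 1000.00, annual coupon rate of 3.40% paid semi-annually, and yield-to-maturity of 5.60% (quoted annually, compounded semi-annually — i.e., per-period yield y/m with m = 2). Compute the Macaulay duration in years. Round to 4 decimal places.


Coupon per period c = face * coupon_rate / m = 17.000000
Periods per year m = 2; per-period yield y/m = 0.028000
Number of cashflows N = 20
Cashflows (t years, CF_t, discount factor 1/(1+y/m)^(m*t), PV):
  t = 0.5000: CF_t = 17.000000, DF = 0.972763, PV = 16.536965
  t = 1.0000: CF_t = 17.000000, DF = 0.946267, PV = 16.086542
  t = 1.5000: CF_t = 17.000000, DF = 0.920493, PV = 15.648387
  t = 2.0000: CF_t = 17.000000, DF = 0.895422, PV = 15.222166
  t = 2.5000: CF_t = 17.000000, DF = 0.871033, PV = 14.807555
  t = 3.0000: CF_t = 17.000000, DF = 0.847308, PV = 14.404236
  t = 3.5000: CF_t = 17.000000, DF = 0.824230, PV = 14.011903
  t = 4.0000: CF_t = 17.000000, DF = 0.801780, PV = 13.630256
  t = 4.5000: CF_t = 17.000000, DF = 0.779941, PV = 13.259004
  t = 5.0000: CF_t = 17.000000, DF = 0.758698, PV = 12.897863
  t = 5.5000: CF_t = 17.000000, DF = 0.738033, PV = 12.546560
  t = 6.0000: CF_t = 17.000000, DF = 0.717931, PV = 12.204825
  t = 6.5000: CF_t = 17.000000, DF = 0.698376, PV = 11.872398
  t = 7.0000: CF_t = 17.000000, DF = 0.679354, PV = 11.549025
  t = 7.5000: CF_t = 17.000000, DF = 0.660851, PV = 11.234460
  t = 8.0000: CF_t = 17.000000, DF = 0.642851, PV = 10.928463
  t = 8.5000: CF_t = 17.000000, DF = 0.625341, PV = 10.630801
  t = 9.0000: CF_t = 17.000000, DF = 0.608309, PV = 10.341246
  t = 9.5000: CF_t = 17.000000, DF = 0.591740, PV = 10.059578
  t = 10.0000: CF_t = 1017.000000, DF = 0.575622, PV = 585.408009
Price P = sum_t PV_t = 833.280239
Macaulay numerator sum_t t * PV_t:
  t * PV_t at t = 0.5000: 8.268482
  t * PV_t at t = 1.0000: 16.086542
  t * PV_t at t = 1.5000: 23.472580
  t * PV_t at t = 2.0000: 30.444333
  t * PV_t at t = 2.5000: 37.018887
  t * PV_t at t = 3.0000: 43.212709
  t * PV_t at t = 3.5000: 49.041660
  t * PV_t at t = 4.0000: 54.521023
  t * PV_t at t = 4.5000: 59.665516
  t * PV_t at t = 5.0000: 64.489317
  t * PV_t at t = 5.5000: 69.006079
  t * PV_t at t = 6.0000: 73.228948
  t * PV_t at t = 6.5000: 77.170584
  t * PV_t at t = 7.0000: 80.843174
  t * PV_t at t = 7.5000: 84.258450
  t * PV_t at t = 8.0000: 87.427704
  t * PV_t at t = 8.5000: 90.361805
  t * PV_t at t = 9.0000: 93.071211
  t * PV_t at t = 9.5000: 95.565987
  t * PV_t at t = 10.0000: 5854.080090
Macaulay duration D = (sum_t t * PV_t) / P = 6991.235082 / 833.280239 = 8.390017

Answer: Macaulay duration = 8.3900 years


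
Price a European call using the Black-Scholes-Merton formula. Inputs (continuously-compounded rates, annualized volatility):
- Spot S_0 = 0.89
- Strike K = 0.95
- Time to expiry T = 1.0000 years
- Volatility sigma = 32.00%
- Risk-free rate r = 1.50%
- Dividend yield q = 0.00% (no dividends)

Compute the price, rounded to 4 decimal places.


d1 = (ln(S/K) + (r - q + 0.5*sigma^2) * T) / (sigma * sqrt(T)) = 0.00299837
d2 = d1 - sigma * sqrt(T) = -0.31700163
exp(-rT) = 0.98511194; exp(-qT) = 1.00000000
C = S_0 * exp(-qT) * N(d1) - K * exp(-rT) * N(d2)
N(d1) = 0.50119617; N(d2) = 0.37562118
C = 0.8900 * 1.00000000 * 0.50119617 - 0.9500 * 0.98511194 * 0.37562118 = 0.0945

Answer: Price = 0.0945


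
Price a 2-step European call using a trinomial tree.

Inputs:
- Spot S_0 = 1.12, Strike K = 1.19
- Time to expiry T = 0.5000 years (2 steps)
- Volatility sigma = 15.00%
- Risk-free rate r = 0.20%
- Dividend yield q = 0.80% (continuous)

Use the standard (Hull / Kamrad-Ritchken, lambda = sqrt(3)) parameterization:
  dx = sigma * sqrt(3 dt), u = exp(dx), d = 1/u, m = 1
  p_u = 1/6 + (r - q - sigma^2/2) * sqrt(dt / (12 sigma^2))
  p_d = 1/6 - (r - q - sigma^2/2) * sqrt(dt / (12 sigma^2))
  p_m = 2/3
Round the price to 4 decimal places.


Answer: Price = V(0,0) = 0.0230

Derivation:
dt = T/N = 0.250000; dx = sigma*sqrt(3*dt) = 0.129904
u = exp(dx) = 1.138719; d = 1/u = 0.878180
p_u = 0.150068, p_m = 0.666667, p_d = 0.183265
Discount per step: exp(-r*dt) = 0.999500
Stock lattice S(k, j) with j the centered position index:
  k=0: S(0,+0) = 1.1200
  k=1: S(1,-1) = 0.9836; S(1,+0) = 1.1200; S(1,+1) = 1.2754
  k=2: S(2,-2) = 0.8637; S(2,-1) = 0.9836; S(2,+0) = 1.1200; S(2,+1) = 1.2754; S(2,+2) = 1.4523
Terminal payoffs V(N, j) = max(S_T - K, 0):
  V(2,-2) = 0.000000; V(2,-1) = 0.000000; V(2,+0) = 0.000000; V(2,+1) = 0.085365; V(2,+2) = 0.262282
Backward induction: V(k, j) = exp(-r*dt) * [p_u * V(k+1, j+1) + p_m * V(k+1, j) + p_d * V(k+1, j-1)]
  V(1,-1) = exp(-r*dt) * [p_u*0.000000 + p_m*0.000000 + p_d*0.000000] = 0.000000
  V(1,+0) = exp(-r*dt) * [p_u*0.085365 + p_m*0.000000 + p_d*0.000000] = 0.012804
  V(1,+1) = exp(-r*dt) * [p_u*0.262282 + p_m*0.085365 + p_d*0.000000] = 0.096222
  V(0,+0) = exp(-r*dt) * [p_u*0.096222 + p_m*0.012804 + p_d*0.000000] = 0.022964


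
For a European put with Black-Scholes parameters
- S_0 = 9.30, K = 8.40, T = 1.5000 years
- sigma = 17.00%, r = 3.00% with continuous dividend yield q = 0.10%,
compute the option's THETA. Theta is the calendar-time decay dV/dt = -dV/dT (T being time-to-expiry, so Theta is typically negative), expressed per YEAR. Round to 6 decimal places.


Answer: Theta = -0.121800

Derivation:
d1 = 0.8018846268; d2 = 0.5936779987
phi(d1) = 0.2892545998; exp(-qT) = 0.9985011244; exp(-rT) = 0.9559974818
Theta = -S*exp(-qT)*phi(d1)*sigma/(2*sqrt(T)) + r*K*exp(-rT)*N(-d2) - q*S*exp(-qT)*N(-d1)
N(-d1) = 0.2113098498; N(-d2) = 0.2763637506; sqrt(T) = 1.2247448714
Term 1 = -9.3000 * 0.9985011244 * 0.2892545998 * 0.1700 / (2 * 1.2247448714) = -0.1864168121
Term 2 = 0.0300 * 8.4000 * 0.9559974818 * 0.2763637506 = 0.0665791685
Term 3 = -0.0010 * 9.3000 * 0.9985011244 * 0.2113098498 = -0.0019622360
Theta = -0.1864168121 + (0.0665791685) + (-0.0019622360) = -0.121800


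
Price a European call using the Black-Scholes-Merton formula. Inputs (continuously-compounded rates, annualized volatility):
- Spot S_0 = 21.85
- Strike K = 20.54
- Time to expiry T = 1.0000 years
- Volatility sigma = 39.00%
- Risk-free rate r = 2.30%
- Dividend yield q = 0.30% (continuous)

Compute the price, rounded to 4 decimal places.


Answer: Price = 4.1615

Derivation:
d1 = (ln(S/K) + (r - q + 0.5*sigma^2) * T) / (sigma * sqrt(T)) = 0.40481209
d2 = d1 - sigma * sqrt(T) = 0.01481209
exp(-rT) = 0.97726248; exp(-qT) = 0.99700450
C = S_0 * exp(-qT) * N(d1) - K * exp(-rT) * N(d2)
N(d1) = 0.65719218; N(d2) = 0.50590895
C = 21.8500 * 0.99700450 * 0.65719218 - 20.5400 * 0.97726248 * 0.50590895 = 4.1615


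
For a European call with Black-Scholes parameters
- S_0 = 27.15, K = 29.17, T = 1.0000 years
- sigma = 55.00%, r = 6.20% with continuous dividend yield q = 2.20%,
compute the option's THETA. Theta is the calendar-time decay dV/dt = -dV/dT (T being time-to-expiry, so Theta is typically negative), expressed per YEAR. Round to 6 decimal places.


Answer: Theta = -3.131792

Derivation:
d1 = 0.2172477500; d2 = -0.3327522500
phi(d1) = 0.3896381365; exp(-qT) = 0.9782402351; exp(-rT) = 0.9398828868
Theta = -S*exp(-qT)*phi(d1)*sigma/(2*sqrt(T)) - r*K*exp(-rT)*N(d2) + q*S*exp(-qT)*N(d1)
N(d1) = 0.5859923630; N(d2) = 0.3696606525; sqrt(T) = 1.0000000000
Term 1 = -27.1500 * 0.9782402351 * 0.3896381365 * 0.5500 / (2 * 1.0000000000) = -2.8458336270
Term 2 = -0.0620 * 29.1700 * 0.9398828868 * 0.3696606525 = -0.6283550163
Term 3 = 0.0220 * 27.1500 * 0.9782402351 * 0.5859923630 = 0.3423970326
Theta = -2.8458336270 + (-0.6283550163) + (0.3423970326) = -3.131792


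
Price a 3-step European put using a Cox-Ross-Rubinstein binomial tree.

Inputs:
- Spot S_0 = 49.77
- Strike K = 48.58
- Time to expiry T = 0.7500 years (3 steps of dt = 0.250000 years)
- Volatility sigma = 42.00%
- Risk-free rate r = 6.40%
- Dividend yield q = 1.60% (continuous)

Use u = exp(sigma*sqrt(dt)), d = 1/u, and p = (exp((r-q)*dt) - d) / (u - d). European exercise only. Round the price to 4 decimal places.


Answer: Price = V(0,0) = 6.1003

Derivation:
dt = T/N = 0.250000
u = exp(sigma*sqrt(dt)) = 1.233678; d = 1/u = 0.810584
p = (exp((r-q)*dt) - d) / (u - d) = 0.476225
Discount per step: exp(-r*dt) = 0.984127
Stock lattice S(k, i) with i counting down-moves:
  k=0: S(0,0) = 49.7700
  k=1: S(1,0) = 61.4002; S(1,1) = 40.3428
  k=2: S(2,0) = 75.7480; S(2,1) = 49.7700; S(2,2) = 32.7012
  k=3: S(3,0) = 93.4487; S(3,1) = 61.4002; S(3,2) = 40.3428; S(3,3) = 26.5071
Terminal payoffs V(N, i) = max(K - S_T, 0):
  V(3,0) = 0.000000; V(3,1) = 0.000000; V(3,2) = 8.237222; V(3,3) = 22.072906
Backward induction: V(k, i) = exp(-r*dt) * [p * V(k+1, i) + (1-p) * V(k+1, i+1)].
  V(2,0) = exp(-r*dt) * [p*0.000000 + (1-p)*0.000000] = 0.000000
  V(2,1) = exp(-r*dt) * [p*0.000000 + (1-p)*8.237222] = 4.245965
  V(2,2) = exp(-r*dt) * [p*8.237222 + (1-p)*22.072906] = 15.238229
  V(1,0) = exp(-r*dt) * [p*0.000000 + (1-p)*4.245965] = 2.188629
  V(1,1) = exp(-r*dt) * [p*4.245965 + (1-p)*15.238229] = 9.844652
  V(0,0) = exp(-r*dt) * [p*2.188629 + (1-p)*9.844652] = 6.100270


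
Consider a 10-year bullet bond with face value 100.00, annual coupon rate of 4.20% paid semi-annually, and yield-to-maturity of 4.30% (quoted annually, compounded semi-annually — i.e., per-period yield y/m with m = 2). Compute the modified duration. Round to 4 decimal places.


Coupon per period c = face * coupon_rate / m = 2.100000
Periods per year m = 2; per-period yield y/m = 0.021500
Number of cashflows N = 20
Cashflows (t years, CF_t, discount factor 1/(1+y/m)^(m*t), PV):
  t = 0.5000: CF_t = 2.100000, DF = 0.978953, PV = 2.055800
  t = 1.0000: CF_t = 2.100000, DF = 0.958348, PV = 2.012531
  t = 1.5000: CF_t = 2.100000, DF = 0.938177, PV = 1.970172
  t = 2.0000: CF_t = 2.100000, DF = 0.918431, PV = 1.928705
  t = 2.5000: CF_t = 2.100000, DF = 0.899100, PV = 1.888111
  t = 3.0000: CF_t = 2.100000, DF = 0.880177, PV = 1.848371
  t = 3.5000: CF_t = 2.100000, DF = 0.861651, PV = 1.809467
  t = 4.0000: CF_t = 2.100000, DF = 0.843515, PV = 1.771382
  t = 4.5000: CF_t = 2.100000, DF = 0.825762, PV = 1.734099
  t = 5.0000: CF_t = 2.100000, DF = 0.808381, PV = 1.697601
  t = 5.5000: CF_t = 2.100000, DF = 0.791367, PV = 1.661871
  t = 6.0000: CF_t = 2.100000, DF = 0.774711, PV = 1.626892
  t = 6.5000: CF_t = 2.100000, DF = 0.758405, PV = 1.592650
  t = 7.0000: CF_t = 2.100000, DF = 0.742442, PV = 1.559129
  t = 7.5000: CF_t = 2.100000, DF = 0.726816, PV = 1.526313
  t = 8.0000: CF_t = 2.100000, DF = 0.711518, PV = 1.494188
  t = 8.5000: CF_t = 2.100000, DF = 0.696543, PV = 1.462739
  t = 9.0000: CF_t = 2.100000, DF = 0.681882, PV = 1.431953
  t = 9.5000: CF_t = 2.100000, DF = 0.667530, PV = 1.401814
  t = 10.0000: CF_t = 102.100000, DF = 0.653480, PV = 66.720351
Price P = sum_t PV_t = 99.194141
First compute Macaulay numerator sum_t t * PV_t:
  t * PV_t at t = 0.5000: 1.027900
  t * PV_t at t = 1.0000: 2.012531
  t * PV_t at t = 1.5000: 2.955258
  t * PV_t at t = 2.0000: 3.857410
  t * PV_t at t = 2.5000: 4.720277
  t * PV_t at t = 3.0000: 5.545112
  t * PV_t at t = 3.5000: 6.333135
  t * PV_t at t = 4.0000: 7.085530
  t * PV_t at t = 4.5000: 7.803447
  t * PV_t at t = 5.0000: 8.488004
  t * PV_t at t = 5.5000: 9.140288
  t * PV_t at t = 6.0000: 9.761355
  t * PV_t at t = 6.5000: 10.352228
  t * PV_t at t = 7.0000: 10.913904
  t * PV_t at t = 7.5000: 11.447351
  t * PV_t at t = 8.0000: 11.953507
  t * PV_t at t = 8.5000: 12.433286
  t * PV_t at t = 9.0000: 12.887573
  t * PV_t at t = 9.5000: 13.317229
  t * PV_t at t = 10.0000: 667.203511
Macaulay duration D = 819.238834 / 99.194141 = 8.258944
Modified duration = D / (1 + y/m) = 8.258944 / (1 + 0.021500) = 8.085114

Answer: Modified duration = 8.0851


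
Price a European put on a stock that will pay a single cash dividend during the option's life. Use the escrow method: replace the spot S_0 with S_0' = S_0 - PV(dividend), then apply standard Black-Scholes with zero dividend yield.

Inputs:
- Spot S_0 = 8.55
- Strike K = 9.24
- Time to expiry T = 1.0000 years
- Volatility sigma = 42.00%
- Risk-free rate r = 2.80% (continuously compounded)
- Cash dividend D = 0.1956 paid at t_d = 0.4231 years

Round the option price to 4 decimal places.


PV(D) = D * exp(-r * t_d) = 0.1956 * 0.98822310 = 0.19329644
S_0' = S_0 - PV(D) = 8.5500 - 0.19329644 = 8.35670356
d1 = (ln(S_0'/K) + (r + sigma^2/2)*T) / (sigma*sqrt(T)) = 0.03743370
d2 = d1 - sigma*sqrt(T) = -0.38256630
exp(-rT) = 0.97238837
N(-d1) = 0.48506960; N(-d2) = 0.64897932
P = K * exp(-rT) * N(-d2) - S_0' * N(-d1) = 9.2400 * 0.97238837 * 0.64897932 - 8.35670356 * 0.48506960 = 1.7774

Answer: Price = 1.7774


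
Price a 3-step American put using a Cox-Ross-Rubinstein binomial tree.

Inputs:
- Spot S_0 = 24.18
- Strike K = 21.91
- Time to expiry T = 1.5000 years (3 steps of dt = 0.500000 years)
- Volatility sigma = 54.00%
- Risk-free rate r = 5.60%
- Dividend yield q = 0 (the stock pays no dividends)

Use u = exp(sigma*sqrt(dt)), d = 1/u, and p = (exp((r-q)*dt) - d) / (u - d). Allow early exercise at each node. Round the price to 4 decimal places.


Answer: Price = V(0,0) = 4.5015

Derivation:
dt = T/N = 0.500000
u = exp(sigma*sqrt(dt)) = 1.464974; d = 1/u = 0.682606
p = (exp((r-q)*dt) - d) / (u - d) = 0.441978
Discount per step: exp(-r*dt) = 0.972388
Stock lattice S(k, i) with i counting down-moves:
  k=0: S(0,0) = 24.1800
  k=1: S(1,0) = 35.4231; S(1,1) = 16.5054
  k=2: S(2,0) = 51.8939; S(2,1) = 24.1800; S(2,2) = 11.2667
  k=3: S(3,0) = 76.0232; S(3,1) = 35.4231; S(3,2) = 16.5054; S(3,3) = 7.6907
Terminal payoffs V(N, i) = max(K - S_T, 0):
  V(3,0) = 0.000000; V(3,1) = 0.000000; V(3,2) = 5.404590; V(3,3) = 14.219292
Backward induction: V(k, i) = exp(-r*dt) * [p * V(k+1, i) + (1-p) * V(k+1, i+1)]; then take max(V_cont, immediate exercise) for American.
  V(2,0) = exp(-r*dt) * [p*0.000000 + (1-p)*0.000000] = 0.000000; exercise = 0.000000; V(2,0) = max -> 0.000000
  V(2,1) = exp(-r*dt) * [p*0.000000 + (1-p)*5.404590] = 2.932606; exercise = 0.000000; V(2,1) = max -> 2.932606
  V(2,2) = exp(-r*dt) * [p*5.404590 + (1-p)*14.219292] = 10.038340; exercise = 10.643311; V(2,2) = max -> 10.643311
  V(1,0) = exp(-r*dt) * [p*0.000000 + (1-p)*2.932606] = 1.591272; exercise = 0.000000; V(1,0) = max -> 1.591272
  V(1,1) = exp(-r*dt) * [p*2.932606 + (1-p)*10.643311] = 7.035567; exercise = 5.404590; V(1,1) = max -> 7.035567
  V(0,0) = exp(-r*dt) * [p*1.591272 + (1-p)*7.035567] = 4.501484; exercise = 0.000000; V(0,0) = max -> 4.501484
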